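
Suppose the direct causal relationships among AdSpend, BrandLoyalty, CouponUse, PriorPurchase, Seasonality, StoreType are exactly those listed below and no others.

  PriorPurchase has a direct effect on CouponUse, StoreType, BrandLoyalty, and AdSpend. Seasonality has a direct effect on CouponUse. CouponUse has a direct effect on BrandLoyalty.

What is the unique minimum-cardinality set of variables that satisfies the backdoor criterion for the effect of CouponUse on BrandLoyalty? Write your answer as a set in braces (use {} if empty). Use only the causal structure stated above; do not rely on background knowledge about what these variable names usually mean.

Variables eligible for adjustment (non-descendants of CouponUse, excluding CouponUse and BrandLoyalty): {AdSpend, PriorPurchase, Seasonality, StoreType}.
Backdoor paths from CouponUse to BrandLoyalty:
  P1: CouponUse <- PriorPurchase -> BrandLoyalty
The empty set is not sufficient: P1 (CouponUse <- PriorPurchase -> BrandLoyalty) has no collider blocking it and no conditioned non-collider, so it is open.
Try {PriorPurchase}:
  P1: blocked at fork node PriorPurchase ∈ conditioning set.
{PriorPurchase} contains no descendant of CouponUse and blocks every backdoor path.
No other singleton works — e.g. {AdSpend} leaves P1 open — so {PriorPurchase} is the unique smallest valid adjustment set.

{PriorPurchase}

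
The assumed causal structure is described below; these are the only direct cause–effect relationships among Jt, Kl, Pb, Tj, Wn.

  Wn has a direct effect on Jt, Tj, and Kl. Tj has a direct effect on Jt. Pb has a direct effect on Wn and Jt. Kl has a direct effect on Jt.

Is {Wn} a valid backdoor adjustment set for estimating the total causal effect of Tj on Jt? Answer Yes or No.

Backdoor paths from Tj to Jt (paths whose first edge points into Tj):
  P1: Tj <- Wn <- Pb -> Jt
  P2: Tj <- Wn -> Kl -> Jt
  P3: Tj <- Wn -> Jt
Condition 1 (no descendant of Tj in the set): holds — descendants of Tj are {Jt}; none are in {Wn}.
Condition 2 (every backdoor path blocked by {Wn}):
  P1: blocked at chain node Wn ∈ conditioning set.
  P2: blocked at fork node Wn ∈ conditioning set.
  P3: blocked at fork node Wn ∈ conditioning set.
{Wn} satisfies the backdoor criterion.

Yes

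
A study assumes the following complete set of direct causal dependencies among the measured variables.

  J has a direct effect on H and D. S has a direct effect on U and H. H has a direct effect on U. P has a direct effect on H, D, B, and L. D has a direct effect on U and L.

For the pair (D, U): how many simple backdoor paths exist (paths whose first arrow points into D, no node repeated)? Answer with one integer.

A backdoor path from D to U is any simple undirected path whose first edge points into D (i.e. leaves D via a parent).
Parents of D: {J, P}.
Enumerating:
  P1: D <- J -> H <- S -> U
  P2: D <- J -> H -> U
  P3: D <- P -> H <- S -> U
  P4: D <- P -> H -> U
That exhausts the simple backdoor paths. Count: 4.

4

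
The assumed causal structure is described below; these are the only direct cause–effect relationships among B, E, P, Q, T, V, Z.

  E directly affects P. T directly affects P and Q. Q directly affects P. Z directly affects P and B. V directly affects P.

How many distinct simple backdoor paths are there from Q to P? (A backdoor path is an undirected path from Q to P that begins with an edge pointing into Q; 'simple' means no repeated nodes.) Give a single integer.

1

A backdoor path from Q to P is any simple undirected path whose first edge points into Q (i.e. leaves Q via a parent).
Parents of Q: {T}.
Enumerating:
  P1: Q <- T -> P
That exhausts the simple backdoor paths. Count: 1.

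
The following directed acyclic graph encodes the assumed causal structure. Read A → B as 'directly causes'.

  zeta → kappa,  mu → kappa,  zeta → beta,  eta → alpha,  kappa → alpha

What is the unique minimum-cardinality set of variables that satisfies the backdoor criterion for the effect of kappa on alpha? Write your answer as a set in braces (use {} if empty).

Variables eligible for adjustment (non-descendants of kappa, excluding kappa and alpha): {beta, eta, mu, zeta}.
Backdoor paths from kappa to alpha:
  (none)
With no backdoor paths the empty set already satisfies the criterion, and it is trivially minimal.

{}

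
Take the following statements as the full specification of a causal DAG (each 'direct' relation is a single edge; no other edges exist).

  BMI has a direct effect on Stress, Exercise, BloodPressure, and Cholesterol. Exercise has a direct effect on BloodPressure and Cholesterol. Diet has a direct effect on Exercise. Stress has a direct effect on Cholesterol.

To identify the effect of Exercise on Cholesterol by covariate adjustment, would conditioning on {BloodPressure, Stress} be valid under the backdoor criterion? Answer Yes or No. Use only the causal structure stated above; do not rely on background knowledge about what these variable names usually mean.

No

Backdoor paths from Exercise to Cholesterol (paths whose first edge points into Exercise):
  P1: Exercise <- BMI -> Stress -> Cholesterol
  P2: Exercise <- BMI -> Cholesterol
Condition 1 (no descendant of Exercise in the set): FAILS — BloodPressure is a descendant of Exercise.
Condition 2 (every backdoor path blocked by {BloodPressure, Stress}):
  P1: blocked at chain node Stress ∈ conditioning set.
  P2: open — no interior node is in the conditioning set.
{BloodPressure, Stress} does not satisfy the backdoor criterion.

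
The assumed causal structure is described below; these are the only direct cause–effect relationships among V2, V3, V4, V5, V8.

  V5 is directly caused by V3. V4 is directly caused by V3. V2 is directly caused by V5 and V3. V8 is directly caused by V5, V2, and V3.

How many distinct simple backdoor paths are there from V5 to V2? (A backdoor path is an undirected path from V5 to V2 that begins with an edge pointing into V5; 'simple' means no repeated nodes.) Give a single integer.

A backdoor path from V5 to V2 is any simple undirected path whose first edge points into V5 (i.e. leaves V5 via a parent).
Parents of V5: {V3}.
Enumerating:
  P1: V5 <- V3 -> V2
  P2: V5 <- V3 -> V8 <- V2
That exhausts the simple backdoor paths. Count: 2.

2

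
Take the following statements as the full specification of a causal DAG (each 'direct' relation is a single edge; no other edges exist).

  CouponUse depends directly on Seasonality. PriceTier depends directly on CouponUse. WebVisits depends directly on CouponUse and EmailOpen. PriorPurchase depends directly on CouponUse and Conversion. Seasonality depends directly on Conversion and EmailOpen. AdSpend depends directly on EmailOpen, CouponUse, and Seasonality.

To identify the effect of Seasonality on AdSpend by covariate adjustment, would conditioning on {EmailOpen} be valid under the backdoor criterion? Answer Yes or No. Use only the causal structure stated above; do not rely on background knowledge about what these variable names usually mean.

Backdoor paths from Seasonality to AdSpend (paths whose first edge points into Seasonality):
  P1: Seasonality <- EmailOpen -> WebVisits <- CouponUse -> AdSpend
  P2: Seasonality <- EmailOpen -> AdSpend
  P3: Seasonality <- Conversion -> PriorPurchase <- CouponUse -> WebVisits <- EmailOpen -> AdSpend
  P4: Seasonality <- Conversion -> PriorPurchase <- CouponUse -> AdSpend
Condition 1 (no descendant of Seasonality in the set): holds — descendants of Seasonality are {AdSpend, CouponUse, PriceTier, PriorPurchase, WebVisits}; none are in {EmailOpen}.
Condition 2 (every backdoor path blocked by {EmailOpen}):
  P1: blocked at fork node EmailOpen ∈ conditioning set.
  P2: blocked at fork node EmailOpen ∈ conditioning set.
  P3: blocked at collider PriorPurchase (neither it nor any descendant is in the conditioning set).
  P4: blocked at collider PriorPurchase (neither it nor any descendant is in the conditioning set).
{EmailOpen} satisfies the backdoor criterion.

Yes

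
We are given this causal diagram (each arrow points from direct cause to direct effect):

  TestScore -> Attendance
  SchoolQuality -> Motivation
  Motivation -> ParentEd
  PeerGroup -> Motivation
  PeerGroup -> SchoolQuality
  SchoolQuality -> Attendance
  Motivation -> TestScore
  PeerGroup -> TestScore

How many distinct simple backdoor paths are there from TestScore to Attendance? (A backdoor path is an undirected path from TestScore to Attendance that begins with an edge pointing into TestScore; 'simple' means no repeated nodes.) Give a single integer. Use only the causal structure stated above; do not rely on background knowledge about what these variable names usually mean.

4

A backdoor path from TestScore to Attendance is any simple undirected path whose first edge points into TestScore (i.e. leaves TestScore via a parent).
Parents of TestScore: {Motivation, PeerGroup}.
Enumerating:
  P1: TestScore <- PeerGroup -> SchoolQuality -> Attendance
  P2: TestScore <- PeerGroup -> Motivation <- SchoolQuality -> Attendance
  P3: TestScore <- Motivation <- PeerGroup -> SchoolQuality -> Attendance
  P4: TestScore <- Motivation <- SchoolQuality -> Attendance
That exhausts the simple backdoor paths. Count: 4.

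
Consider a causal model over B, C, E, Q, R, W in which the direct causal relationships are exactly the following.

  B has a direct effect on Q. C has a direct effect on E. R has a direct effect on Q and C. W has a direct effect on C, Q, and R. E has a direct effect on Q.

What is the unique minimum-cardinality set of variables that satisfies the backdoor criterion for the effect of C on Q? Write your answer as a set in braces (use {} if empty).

Variables eligible for adjustment (non-descendants of C, excluding C and Q): {B, R, W}.
Backdoor paths from C to Q:
  P1: C <- W -> R -> Q
  P2: C <- W -> Q
  P3: C <- R <- W -> Q
  P4: C <- R -> Q
The empty set is not sufficient: P1 (C <- W -> R -> Q) has no collider blocking it and no conditioned non-collider, so it is open.
Try {R, W}:
  P1: blocked at fork node W ∈ conditioning set.
  P2: blocked at fork node W ∈ conditioning set.
  P3: blocked at chain node R ∈ conditioning set.
  P4: blocked at fork node R ∈ conditioning set.
{R, W} contains no descendant of C and blocks every backdoor path.
Every element of {R, W} is needed (dropping R leaves P4 open; dropping W leaves P2 open), so no proper subset is valid.
Among all size-2 subsets of the eligible variables, only {R, W} blocks every backdoor path, so it is the unique smallest valid adjustment set.

{R, W}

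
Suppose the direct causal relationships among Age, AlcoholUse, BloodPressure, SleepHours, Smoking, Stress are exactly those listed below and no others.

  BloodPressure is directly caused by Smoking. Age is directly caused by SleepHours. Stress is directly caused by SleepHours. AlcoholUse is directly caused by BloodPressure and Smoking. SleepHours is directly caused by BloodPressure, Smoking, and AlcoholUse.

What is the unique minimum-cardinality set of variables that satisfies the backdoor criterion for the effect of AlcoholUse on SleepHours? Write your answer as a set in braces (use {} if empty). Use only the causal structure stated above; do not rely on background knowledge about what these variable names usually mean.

{BloodPressure, Smoking}

Variables eligible for adjustment (non-descendants of AlcoholUse, excluding AlcoholUse and SleepHours): {BloodPressure, Smoking}.
Backdoor paths from AlcoholUse to SleepHours:
  P1: AlcoholUse <- Smoking -> BloodPressure -> SleepHours
  P2: AlcoholUse <- Smoking -> SleepHours
  P3: AlcoholUse <- BloodPressure <- Smoking -> SleepHours
  P4: AlcoholUse <- BloodPressure -> SleepHours
The empty set is not sufficient: P1 (AlcoholUse <- Smoking -> BloodPressure -> SleepHours) has no collider blocking it and no conditioned non-collider, so it is open.
Try {BloodPressure, Smoking}:
  P1: blocked at fork node Smoking ∈ conditioning set.
  P2: blocked at fork node Smoking ∈ conditioning set.
  P3: blocked at chain node BloodPressure ∈ conditioning set.
  P4: blocked at fork node BloodPressure ∈ conditioning set.
{BloodPressure, Smoking} contains no descendant of AlcoholUse and blocks every backdoor path.
Every element of {BloodPressure, Smoking} is needed (dropping BloodPressure leaves P4 open; dropping Smoking leaves P2 open), so no proper subset is valid.
Among all size-2 subsets of the eligible variables, only {BloodPressure, Smoking} blocks every backdoor path, so it is the unique smallest valid adjustment set.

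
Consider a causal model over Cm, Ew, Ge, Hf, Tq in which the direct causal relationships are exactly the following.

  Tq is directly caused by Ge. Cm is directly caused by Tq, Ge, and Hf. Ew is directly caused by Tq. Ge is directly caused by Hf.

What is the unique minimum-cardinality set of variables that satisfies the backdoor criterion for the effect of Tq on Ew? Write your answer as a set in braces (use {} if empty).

{}

Variables eligible for adjustment (non-descendants of Tq, excluding Tq and Ew): {Ge, Hf}.
Backdoor paths from Tq to Ew:
  (none)
With no backdoor paths the empty set already satisfies the criterion, and it is trivially minimal.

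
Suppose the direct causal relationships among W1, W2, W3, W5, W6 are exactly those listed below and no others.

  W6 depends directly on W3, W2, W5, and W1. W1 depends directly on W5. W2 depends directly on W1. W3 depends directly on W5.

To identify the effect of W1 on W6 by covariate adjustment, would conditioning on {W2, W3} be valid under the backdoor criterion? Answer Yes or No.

No

Backdoor paths from W1 to W6 (paths whose first edge points into W1):
  P1: W1 <- W5 -> W3 -> W6
  P2: W1 <- W5 -> W6
Condition 1 (no descendant of W1 in the set): FAILS — W2 is a descendant of W1.
Condition 2 (every backdoor path blocked by {W2, W3}):
  P1: blocked at chain node W3 ∈ conditioning set.
  P2: open — no interior node is in the conditioning set.
{W2, W3} does not satisfy the backdoor criterion.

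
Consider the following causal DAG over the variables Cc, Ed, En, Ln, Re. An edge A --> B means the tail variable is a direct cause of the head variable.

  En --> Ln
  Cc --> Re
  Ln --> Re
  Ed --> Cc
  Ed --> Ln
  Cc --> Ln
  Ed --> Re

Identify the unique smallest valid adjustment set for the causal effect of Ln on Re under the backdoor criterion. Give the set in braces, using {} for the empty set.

{Cc, Ed}

Variables eligible for adjustment (non-descendants of Ln, excluding Ln and Re): {Cc, Ed, En}.
Backdoor paths from Ln to Re:
  P1: Ln <- Ed -> Cc -> Re
  P2: Ln <- Ed -> Re
  P3: Ln <- Cc <- Ed -> Re
  P4: Ln <- Cc -> Re
The empty set is not sufficient: P1 (Ln <- Ed -> Cc -> Re) has no collider blocking it and no conditioned non-collider, so it is open.
Try {Cc, Ed}:
  P1: blocked at fork node Ed ∈ conditioning set.
  P2: blocked at fork node Ed ∈ conditioning set.
  P3: blocked at chain node Cc ∈ conditioning set.
  P4: blocked at fork node Cc ∈ conditioning set.
{Cc, Ed} contains no descendant of Ln and blocks every backdoor path.
Every element of {Cc, Ed} is needed (dropping Cc leaves P4 open; dropping Ed leaves P2 open), so no proper subset is valid.
Among all size-2 subsets of the eligible variables, only {Cc, Ed} blocks every backdoor path, so it is the unique smallest valid adjustment set.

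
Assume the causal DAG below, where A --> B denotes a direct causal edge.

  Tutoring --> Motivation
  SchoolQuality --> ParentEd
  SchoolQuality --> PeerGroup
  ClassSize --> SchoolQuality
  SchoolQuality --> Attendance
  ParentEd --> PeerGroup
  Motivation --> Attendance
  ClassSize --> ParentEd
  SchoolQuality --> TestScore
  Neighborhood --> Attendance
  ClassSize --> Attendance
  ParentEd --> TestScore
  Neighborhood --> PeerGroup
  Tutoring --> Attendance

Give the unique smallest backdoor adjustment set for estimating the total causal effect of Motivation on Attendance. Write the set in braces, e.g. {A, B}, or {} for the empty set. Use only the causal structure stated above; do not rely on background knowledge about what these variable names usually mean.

Variables eligible for adjustment (non-descendants of Motivation, excluding Motivation and Attendance): {ClassSize, Neighborhood, ParentEd, PeerGroup, SchoolQuality, TestScore, Tutoring}.
Backdoor paths from Motivation to Attendance:
  P1: Motivation <- Tutoring -> Attendance
The empty set is not sufficient: P1 (Motivation <- Tutoring -> Attendance) has no collider blocking it and no conditioned non-collider, so it is open.
Try {Tutoring}:
  P1: blocked at fork node Tutoring ∈ conditioning set.
{Tutoring} contains no descendant of Motivation and blocks every backdoor path.
No other singleton works — e.g. {Neighborhood} leaves P1 open — so {Tutoring} is the unique smallest valid adjustment set.

{Tutoring}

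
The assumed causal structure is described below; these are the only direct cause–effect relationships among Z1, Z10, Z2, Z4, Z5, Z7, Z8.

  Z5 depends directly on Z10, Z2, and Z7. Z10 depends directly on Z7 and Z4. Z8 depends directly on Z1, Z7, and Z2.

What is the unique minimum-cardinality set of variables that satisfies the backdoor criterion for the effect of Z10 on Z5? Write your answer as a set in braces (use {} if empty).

{Z7}

Variables eligible for adjustment (non-descendants of Z10, excluding Z10 and Z5): {Z1, Z2, Z4, Z7, Z8}.
Backdoor paths from Z10 to Z5:
  P1: Z10 <- Z7 -> Z5
  P2: Z10 <- Z7 -> Z8 <- Z2 -> Z5
The empty set is not sufficient: P1 (Z10 <- Z7 -> Z5) has no collider blocking it and no conditioned non-collider, so it is open.
Try {Z7}:
  P1: blocked at fork node Z7 ∈ conditioning set.
  P2: blocked at fork node Z7 ∈ conditioning set.
{Z7} contains no descendant of Z10 and blocks every backdoor path.
No other singleton works — e.g. {Z1} leaves P1 open — so {Z7} is the unique smallest valid adjustment set.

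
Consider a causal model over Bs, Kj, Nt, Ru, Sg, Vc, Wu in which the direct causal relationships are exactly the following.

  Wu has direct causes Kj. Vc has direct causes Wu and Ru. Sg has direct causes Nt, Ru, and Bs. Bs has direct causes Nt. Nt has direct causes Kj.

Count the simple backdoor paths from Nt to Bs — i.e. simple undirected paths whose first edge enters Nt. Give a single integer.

A backdoor path from Nt to Bs is any simple undirected path whose first edge points into Nt (i.e. leaves Nt via a parent).
Parents of Nt: {Kj}.
Enumerating:
  P1: Nt <- Kj -> Wu -> Vc <- Ru -> Sg <- Bs
That exhausts the simple backdoor paths. Count: 1.

1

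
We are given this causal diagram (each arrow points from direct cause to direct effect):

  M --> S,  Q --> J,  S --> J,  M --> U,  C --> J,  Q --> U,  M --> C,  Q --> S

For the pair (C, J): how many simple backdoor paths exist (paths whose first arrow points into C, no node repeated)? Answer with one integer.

A backdoor path from C to J is any simple undirected path whose first edge points into C (i.e. leaves C via a parent).
Parents of C: {M}.
Enumerating:
  P1: C <- M -> U <- Q -> S -> J
  P2: C <- M -> U <- Q -> J
  P3: C <- M -> S <- Q -> J
  P4: C <- M -> S -> J
That exhausts the simple backdoor paths. Count: 4.

4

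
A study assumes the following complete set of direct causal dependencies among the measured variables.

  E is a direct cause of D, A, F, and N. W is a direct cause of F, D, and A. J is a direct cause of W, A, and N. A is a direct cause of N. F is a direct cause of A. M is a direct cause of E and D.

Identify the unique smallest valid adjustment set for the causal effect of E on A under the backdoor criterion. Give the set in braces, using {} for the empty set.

{}

Variables eligible for adjustment (non-descendants of E, excluding E and A): {J, M, W}.
Backdoor paths from E to A:
  P1: E <- M -> D <- W <- J -> A
  P2: E <- M -> D <- W <- J -> N <- A
  P3: E <- M -> D <- W -> F -> A
  P4: E <- M -> D <- W -> A
Each backdoor path contains an unconditioned collider, so every path is already blocked with the empty conditioning set:
  P1: blocked at collider D (neither it nor any descendant is in the conditioning set).
  P2: blocked at collider D (neither it nor any descendant is in the conditioning set).
  P3: blocked at collider D (neither it nor any descendant is in the conditioning set).
  P4: blocked at collider D (neither it nor any descendant is in the conditioning set).
The empty set is therefore the unique smallest valid set.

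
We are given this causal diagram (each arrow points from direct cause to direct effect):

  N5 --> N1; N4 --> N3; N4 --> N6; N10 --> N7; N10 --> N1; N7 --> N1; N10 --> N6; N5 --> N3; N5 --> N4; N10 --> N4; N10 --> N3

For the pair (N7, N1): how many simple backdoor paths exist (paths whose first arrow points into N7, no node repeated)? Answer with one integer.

7

A backdoor path from N7 to N1 is any simple undirected path whose first edge points into N7 (i.e. leaves N7 via a parent).
Parents of N7: {N10}.
Enumerating:
  P1: N7 <- N10 -> N1
  P2: N7 <- N10 -> N4 <- N5 -> N1
  P3: N7 <- N10 -> N4 -> N3 <- N5 -> N1
  P4: N7 <- N10 -> N3 <- N5 -> N1
  P5: N7 <- N10 -> N3 <- N4 <- N5 -> N1
  P6: N7 <- N10 -> N6 <- N4 <- N5 -> N1
  P7: N7 <- N10 -> N6 <- N4 -> N3 <- N5 -> N1
That exhausts the simple backdoor paths. Count: 7.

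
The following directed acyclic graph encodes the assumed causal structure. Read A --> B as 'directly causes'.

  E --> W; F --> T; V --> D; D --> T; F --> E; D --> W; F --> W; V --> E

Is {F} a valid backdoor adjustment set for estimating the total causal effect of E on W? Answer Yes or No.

No

Backdoor paths from E to W (paths whose first edge points into E):
  P1: E <- F -> T <- D -> W
  P2: E <- F -> W
  P3: E <- V -> D -> T <- F -> W
  P4: E <- V -> D -> W
Condition 1 (no descendant of E in the set): holds — descendants of E are {W}; none are in {F}.
Condition 2 (every backdoor path blocked by {F}):
  P1: blocked at fork node F ∈ conditioning set.
  P2: blocked at fork node F ∈ conditioning set.
  P3: blocked at collider T (neither it nor any descendant is in the conditioning set).
  P4: open — no interior node is in the conditioning set.
{F} does not satisfy the backdoor criterion.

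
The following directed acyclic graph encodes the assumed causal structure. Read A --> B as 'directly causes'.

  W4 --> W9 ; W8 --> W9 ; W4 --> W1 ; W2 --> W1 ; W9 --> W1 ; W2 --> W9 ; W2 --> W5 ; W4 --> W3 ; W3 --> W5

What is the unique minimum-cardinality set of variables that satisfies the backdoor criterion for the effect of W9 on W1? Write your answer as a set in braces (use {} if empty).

{W2, W4}

Variables eligible for adjustment (non-descendants of W9, excluding W9 and W1): {W2, W3, W4, W5, W8}.
Backdoor paths from W9 to W1:
  P1: W9 <- W2 -> W1
  P2: W9 <- W2 -> W5 <- W3 <- W4 -> W1
  P3: W9 <- W4 -> W3 -> W5 <- W2 -> W1
  P4: W9 <- W4 -> W1
The empty set is not sufficient: P1 (W9 <- W2 -> W1) has no collider blocking it and no conditioned non-collider, so it is open.
Try {W2, W4}:
  P1: blocked at fork node W2 ∈ conditioning set.
  P2: blocked at fork node W2 ∈ conditioning set.
  P3: blocked at fork node W4 ∈ conditioning set.
  P4: blocked at fork node W4 ∈ conditioning set.
{W2, W4} contains no descendant of W9 and blocks every backdoor path.
Every element of {W2, W4} is needed (dropping W2 leaves P1 open; dropping W4 leaves P4 open), so no proper subset is valid.
Among all size-2 subsets of the eligible variables, only {W2, W4} blocks every backdoor path, so it is the unique smallest valid adjustment set.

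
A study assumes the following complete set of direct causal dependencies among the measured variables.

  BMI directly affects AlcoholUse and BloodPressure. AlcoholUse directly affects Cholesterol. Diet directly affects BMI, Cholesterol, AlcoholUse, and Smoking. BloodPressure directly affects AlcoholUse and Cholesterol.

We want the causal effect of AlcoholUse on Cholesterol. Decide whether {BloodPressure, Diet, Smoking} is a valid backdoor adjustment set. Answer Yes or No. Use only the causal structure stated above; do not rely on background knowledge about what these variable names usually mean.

Yes

Backdoor paths from AlcoholUse to Cholesterol (paths whose first edge points into AlcoholUse):
  P1: AlcoholUse <- Diet -> BMI -> BloodPressure -> Cholesterol
  P2: AlcoholUse <- Diet -> Cholesterol
  P3: AlcoholUse <- BMI <- Diet -> Cholesterol
  P4: AlcoholUse <- BMI -> BloodPressure -> Cholesterol
  P5: AlcoholUse <- BloodPressure <- BMI <- Diet -> Cholesterol
  P6: AlcoholUse <- BloodPressure -> Cholesterol
Condition 1 (no descendant of AlcoholUse in the set): holds — descendants of AlcoholUse are {Cholesterol}; none are in {BloodPressure, Diet, Smoking}.
Condition 2 (every backdoor path blocked by {BloodPressure, Diet, Smoking}):
  P1: blocked at fork node Diet ∈ conditioning set.
  P2: blocked at fork node Diet ∈ conditioning set.
  P3: blocked at fork node Diet ∈ conditioning set.
  P4: blocked at chain node BloodPressure ∈ conditioning set.
  P5: blocked at chain node BloodPressure ∈ conditioning set.
  P6: blocked at fork node BloodPressure ∈ conditioning set.
{BloodPressure, Diet, Smoking} satisfies the backdoor criterion.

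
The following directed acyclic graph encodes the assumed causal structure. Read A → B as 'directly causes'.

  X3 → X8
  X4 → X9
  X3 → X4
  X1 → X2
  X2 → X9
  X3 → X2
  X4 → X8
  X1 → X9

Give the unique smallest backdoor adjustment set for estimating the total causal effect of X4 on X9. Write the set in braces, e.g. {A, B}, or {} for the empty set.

Variables eligible for adjustment (non-descendants of X4, excluding X4 and X9): {X1, X2, X3}.
Backdoor paths from X4 to X9:
  P1: X4 <- X3 -> X2 <- X1 -> X9
  P2: X4 <- X3 -> X2 -> X9
The empty set is not sufficient: P2 (X4 <- X3 -> X2 -> X9) has no collider blocking it and no conditioned non-collider, so it is open.
Try {X3}:
  P1: blocked at fork node X3 ∈ conditioning set.
  P2: blocked at fork node X3 ∈ conditioning set.
{X3} contains no descendant of X4 and blocks every backdoor path.
No other singleton works — e.g. {X1} leaves P2 open — so {X3} is the unique smallest valid adjustment set.

{X3}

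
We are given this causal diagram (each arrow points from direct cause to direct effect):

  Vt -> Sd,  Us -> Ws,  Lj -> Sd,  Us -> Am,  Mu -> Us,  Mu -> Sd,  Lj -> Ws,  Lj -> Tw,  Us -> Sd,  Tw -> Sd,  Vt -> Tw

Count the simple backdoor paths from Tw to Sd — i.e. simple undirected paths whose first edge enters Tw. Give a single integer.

A backdoor path from Tw to Sd is any simple undirected path whose first edge points into Tw (i.e. leaves Tw via a parent).
Parents of Tw: {Lj, Vt}.
Enumerating:
  P1: Tw <- Lj -> Sd
  P2: Tw <- Lj -> Ws <- Us <- Mu -> Sd
  P3: Tw <- Lj -> Ws <- Us -> Sd
  P4: Tw <- Vt -> Sd
That exhausts the simple backdoor paths. Count: 4.

4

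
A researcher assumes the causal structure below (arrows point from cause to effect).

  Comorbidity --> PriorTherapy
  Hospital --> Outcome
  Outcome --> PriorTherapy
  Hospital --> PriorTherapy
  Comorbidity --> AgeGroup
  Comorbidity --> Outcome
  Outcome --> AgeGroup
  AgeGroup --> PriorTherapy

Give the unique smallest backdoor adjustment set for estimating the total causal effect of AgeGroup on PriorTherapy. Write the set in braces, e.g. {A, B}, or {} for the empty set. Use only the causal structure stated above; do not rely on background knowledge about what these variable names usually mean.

{Comorbidity, Outcome}

Variables eligible for adjustment (non-descendants of AgeGroup, excluding AgeGroup and PriorTherapy): {Comorbidity, Hospital, Outcome}.
Backdoor paths from AgeGroup to PriorTherapy:
  P1: AgeGroup <- Comorbidity -> Outcome <- Hospital -> PriorTherapy
  P2: AgeGroup <- Comorbidity -> Outcome -> PriorTherapy
  P3: AgeGroup <- Comorbidity -> PriorTherapy
  P4: AgeGroup <- Outcome <- Comorbidity -> PriorTherapy
  P5: AgeGroup <- Outcome <- Hospital -> PriorTherapy
  P6: AgeGroup <- Outcome -> PriorTherapy
The empty set is not sufficient: P2 (AgeGroup <- Comorbidity -> Outcome -> PriorTherapy) has no collider blocking it and no conditioned non-collider, so it is open.
Try {Comorbidity, Outcome}:
  P1: blocked at fork node Comorbidity ∈ conditioning set.
  P2: blocked at fork node Comorbidity ∈ conditioning set.
  P3: blocked at fork node Comorbidity ∈ conditioning set.
  P4: blocked at chain node Outcome ∈ conditioning set.
  P5: blocked at chain node Outcome ∈ conditioning set.
  P6: blocked at fork node Outcome ∈ conditioning set.
{Comorbidity, Outcome} contains no descendant of AgeGroup and blocks every backdoor path.
Every element of {Comorbidity, Outcome} is needed (dropping Comorbidity leaves P1 open; dropping Outcome leaves P5 open), so no proper subset is valid.
Among all size-2 subsets of the eligible variables, only {Comorbidity, Outcome} blocks every backdoor path, so it is the unique smallest valid adjustment set.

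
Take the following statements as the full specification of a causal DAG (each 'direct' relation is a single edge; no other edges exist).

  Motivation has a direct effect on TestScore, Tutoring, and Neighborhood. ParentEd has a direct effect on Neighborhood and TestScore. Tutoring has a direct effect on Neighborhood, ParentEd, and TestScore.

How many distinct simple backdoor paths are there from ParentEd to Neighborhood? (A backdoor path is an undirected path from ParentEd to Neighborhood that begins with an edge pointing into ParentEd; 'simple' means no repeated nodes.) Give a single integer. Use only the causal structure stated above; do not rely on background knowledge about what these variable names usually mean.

A backdoor path from ParentEd to Neighborhood is any simple undirected path whose first edge points into ParentEd (i.e. leaves ParentEd via a parent).
Parents of ParentEd: {Tutoring}.
Enumerating:
  P1: ParentEd <- Tutoring <- Motivation -> Neighborhood
  P2: ParentEd <- Tutoring -> Neighborhood
  P3: ParentEd <- Tutoring -> TestScore <- Motivation -> Neighborhood
That exhausts the simple backdoor paths. Count: 3.

3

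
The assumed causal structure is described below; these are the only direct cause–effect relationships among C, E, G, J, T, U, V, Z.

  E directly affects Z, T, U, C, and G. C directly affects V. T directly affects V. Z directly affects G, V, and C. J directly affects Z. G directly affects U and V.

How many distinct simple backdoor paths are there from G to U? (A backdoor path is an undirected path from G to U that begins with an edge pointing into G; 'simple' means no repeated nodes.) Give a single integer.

6

A backdoor path from G to U is any simple undirected path whose first edge points into G (i.e. leaves G via a parent).
Parents of G: {E, Z}.
Enumerating:
  P1: G <- E -> U
  P2: G <- Z <- E -> U
  P3: G <- Z -> C <- E -> U
  P4: G <- Z -> C -> V <- T <- E -> U
  P5: G <- Z -> V <- C <- E -> U
  P6: G <- Z -> V <- T <- E -> U
That exhausts the simple backdoor paths. Count: 6.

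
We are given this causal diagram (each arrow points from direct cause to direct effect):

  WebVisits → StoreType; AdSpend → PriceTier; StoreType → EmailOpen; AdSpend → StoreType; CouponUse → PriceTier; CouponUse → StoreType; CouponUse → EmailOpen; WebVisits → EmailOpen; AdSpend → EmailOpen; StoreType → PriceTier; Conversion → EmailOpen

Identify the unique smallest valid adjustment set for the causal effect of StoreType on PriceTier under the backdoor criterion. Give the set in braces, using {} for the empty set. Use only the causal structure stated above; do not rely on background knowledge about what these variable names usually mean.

{AdSpend, CouponUse}

Variables eligible for adjustment (non-descendants of StoreType, excluding StoreType and PriceTier): {AdSpend, Conversion, CouponUse, WebVisits}.
Backdoor paths from StoreType to PriceTier:
  P1: StoreType <- AdSpend -> PriceTier
  P2: StoreType <- AdSpend -> EmailOpen <- CouponUse -> PriceTier
  P3: StoreType <- CouponUse -> PriceTier
  P4: StoreType <- CouponUse -> EmailOpen <- AdSpend -> PriceTier
  P5: StoreType <- WebVisits -> EmailOpen <- AdSpend -> PriceTier
  P6: StoreType <- WebVisits -> EmailOpen <- CouponUse -> PriceTier
The empty set is not sufficient: P1 (StoreType <- AdSpend -> PriceTier) has no collider blocking it and no conditioned non-collider, so it is open.
Try {AdSpend, CouponUse}:
  P1: blocked at fork node AdSpend ∈ conditioning set.
  P2: blocked at fork node AdSpend ∈ conditioning set.
  P3: blocked at fork node CouponUse ∈ conditioning set.
  P4: blocked at fork node CouponUse ∈ conditioning set.
  P5: blocked at collider EmailOpen (neither it nor any descendant is in the conditioning set).
  P6: blocked at collider EmailOpen (neither it nor any descendant is in the conditioning set).
{AdSpend, CouponUse} contains no descendant of StoreType and blocks every backdoor path.
Every element of {AdSpend, CouponUse} is needed (dropping AdSpend leaves P1 open; dropping CouponUse leaves P3 open), so no proper subset is valid.
Among all size-2 subsets of the eligible variables, only {AdSpend, CouponUse} blocks every backdoor path, so it is the unique smallest valid adjustment set.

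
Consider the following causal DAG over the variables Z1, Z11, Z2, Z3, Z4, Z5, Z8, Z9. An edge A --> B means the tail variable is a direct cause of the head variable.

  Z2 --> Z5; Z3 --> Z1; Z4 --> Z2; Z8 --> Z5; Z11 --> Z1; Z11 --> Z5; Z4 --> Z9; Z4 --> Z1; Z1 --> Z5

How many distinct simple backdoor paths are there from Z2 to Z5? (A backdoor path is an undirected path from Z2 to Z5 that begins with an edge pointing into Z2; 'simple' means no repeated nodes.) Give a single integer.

A backdoor path from Z2 to Z5 is any simple undirected path whose first edge points into Z2 (i.e. leaves Z2 via a parent).
Parents of Z2: {Z4}.
Enumerating:
  P1: Z2 <- Z4 -> Z1 <- Z11 -> Z5
  P2: Z2 <- Z4 -> Z1 -> Z5
That exhausts the simple backdoor paths. Count: 2.

2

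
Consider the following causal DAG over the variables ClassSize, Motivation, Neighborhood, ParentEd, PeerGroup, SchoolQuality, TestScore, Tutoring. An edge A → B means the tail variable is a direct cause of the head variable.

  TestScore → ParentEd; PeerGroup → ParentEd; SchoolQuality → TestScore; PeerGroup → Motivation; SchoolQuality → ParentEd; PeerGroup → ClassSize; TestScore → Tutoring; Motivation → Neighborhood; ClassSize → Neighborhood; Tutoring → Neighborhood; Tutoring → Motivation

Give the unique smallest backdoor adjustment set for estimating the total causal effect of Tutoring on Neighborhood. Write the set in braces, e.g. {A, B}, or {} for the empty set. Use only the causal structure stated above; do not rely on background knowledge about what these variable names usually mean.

{}

Variables eligible for adjustment (non-descendants of Tutoring, excluding Tutoring and Neighborhood): {ClassSize, ParentEd, PeerGroup, SchoolQuality, TestScore}.
Backdoor paths from Tutoring to Neighborhood:
  P1: Tutoring <- TestScore <- SchoolQuality -> ParentEd <- PeerGroup -> ClassSize -> Neighborhood
  P2: Tutoring <- TestScore <- SchoolQuality -> ParentEd <- PeerGroup -> Motivation -> Neighborhood
  P3: Tutoring <- TestScore -> ParentEd <- PeerGroup -> ClassSize -> Neighborhood
  P4: Tutoring <- TestScore -> ParentEd <- PeerGroup -> Motivation -> Neighborhood
Each backdoor path contains an unconditioned collider, so every path is already blocked with the empty conditioning set:
  P1: blocked at collider ParentEd (neither it nor any descendant is in the conditioning set).
  P2: blocked at collider ParentEd (neither it nor any descendant is in the conditioning set).
  P3: blocked at collider ParentEd (neither it nor any descendant is in the conditioning set).
  P4: blocked at collider ParentEd (neither it nor any descendant is in the conditioning set).
The empty set is therefore the unique smallest valid set.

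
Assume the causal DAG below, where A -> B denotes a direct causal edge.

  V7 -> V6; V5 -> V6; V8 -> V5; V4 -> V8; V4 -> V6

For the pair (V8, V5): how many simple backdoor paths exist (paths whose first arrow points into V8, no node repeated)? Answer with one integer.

A backdoor path from V8 to V5 is any simple undirected path whose first edge points into V8 (i.e. leaves V8 via a parent).
Parents of V8: {V4}.
Enumerating:
  P1: V8 <- V4 -> V6 <- V5
That exhausts the simple backdoor paths. Count: 1.

1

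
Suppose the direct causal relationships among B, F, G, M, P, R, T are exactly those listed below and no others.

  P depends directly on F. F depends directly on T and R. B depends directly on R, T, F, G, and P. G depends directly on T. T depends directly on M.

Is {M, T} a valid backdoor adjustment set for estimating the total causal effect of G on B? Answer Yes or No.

Backdoor paths from G to B (paths whose first edge points into G):
  P1: G <- T -> F <- R -> B
  P2: G <- T -> F -> P -> B
  P3: G <- T -> F -> B
  P4: G <- T -> B
Condition 1 (no descendant of G in the set): holds — descendants of G are {B}; none are in {M, T}.
Condition 2 (every backdoor path blocked by {M, T}):
  P1: blocked at fork node T ∈ conditioning set.
  P2: blocked at fork node T ∈ conditioning set.
  P3: blocked at fork node T ∈ conditioning set.
  P4: blocked at fork node T ∈ conditioning set.
{M, T} satisfies the backdoor criterion.

Yes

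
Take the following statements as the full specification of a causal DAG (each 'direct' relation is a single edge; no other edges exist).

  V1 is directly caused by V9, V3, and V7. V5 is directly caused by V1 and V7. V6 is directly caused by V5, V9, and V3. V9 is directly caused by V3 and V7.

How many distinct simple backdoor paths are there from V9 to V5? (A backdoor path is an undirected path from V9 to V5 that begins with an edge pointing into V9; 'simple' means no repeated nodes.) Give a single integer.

6

A backdoor path from V9 to V5 is any simple undirected path whose first edge points into V9 (i.e. leaves V9 via a parent).
Parents of V9: {V3, V7}.
Enumerating:
  P1: V9 <- V7 -> V1 <- V3 -> V6 <- V5
  P2: V9 <- V7 -> V1 -> V5
  P3: V9 <- V7 -> V5
  P4: V9 <- V3 -> V1 <- V7 -> V5
  P5: V9 <- V3 -> V1 -> V5
  P6: V9 <- V3 -> V6 <- V5
That exhausts the simple backdoor paths. Count: 6.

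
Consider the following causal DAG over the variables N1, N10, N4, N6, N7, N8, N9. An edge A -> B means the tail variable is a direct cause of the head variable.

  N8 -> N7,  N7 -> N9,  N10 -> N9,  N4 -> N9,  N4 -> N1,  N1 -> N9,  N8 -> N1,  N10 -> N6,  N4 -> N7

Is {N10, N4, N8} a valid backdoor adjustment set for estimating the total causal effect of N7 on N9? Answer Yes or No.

Yes

Backdoor paths from N7 to N9 (paths whose first edge points into N7):
  P1: N7 <- N4 -> N1 -> N9
  P2: N7 <- N4 -> N9
  P3: N7 <- N8 -> N1 <- N4 -> N9
  P4: N7 <- N8 -> N1 -> N9
Condition 1 (no descendant of N7 in the set): holds — descendants of N7 are {N9}; none are in {N10, N4, N8}.
Condition 2 (every backdoor path blocked by {N10, N4, N8}):
  P1: blocked at fork node N4 ∈ conditioning set.
  P2: blocked at fork node N4 ∈ conditioning set.
  P3: blocked at fork node N8 ∈ conditioning set.
  P4: blocked at fork node N8 ∈ conditioning set.
{N10, N4, N8} satisfies the backdoor criterion.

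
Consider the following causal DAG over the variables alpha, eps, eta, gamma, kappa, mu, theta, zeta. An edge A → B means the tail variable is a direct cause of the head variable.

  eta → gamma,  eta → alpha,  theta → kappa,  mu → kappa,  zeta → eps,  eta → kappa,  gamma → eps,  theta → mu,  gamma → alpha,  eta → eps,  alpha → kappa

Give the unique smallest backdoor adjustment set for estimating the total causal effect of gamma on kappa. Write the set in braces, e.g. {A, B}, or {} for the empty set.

Variables eligible for adjustment (non-descendants of gamma, excluding gamma and kappa): {eta, mu, theta, zeta}.
Backdoor paths from gamma to kappa:
  P1: gamma <- eta -> alpha -> kappa
  P2: gamma <- eta -> kappa
The empty set is not sufficient: P1 (gamma <- eta -> alpha -> kappa) has no collider blocking it and no conditioned non-collider, so it is open.
Try {eta}:
  P1: blocked at fork node eta ∈ conditioning set.
  P2: blocked at fork node eta ∈ conditioning set.
{eta} contains no descendant of gamma and blocks every backdoor path.
No other singleton works — e.g. {zeta} leaves P1 open — so {eta} is the unique smallest valid adjustment set.

{eta}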